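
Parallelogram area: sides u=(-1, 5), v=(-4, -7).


|u x v| = |(-1)*(-7) - 5*(-4)|
= |7 - (-20)| = 27

27


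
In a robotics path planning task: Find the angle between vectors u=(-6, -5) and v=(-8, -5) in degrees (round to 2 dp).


u.v = 73, |u| = sqrt(61) = 7.8102, |v| = sqrt(89) = 9.434
cos(theta) = u.v/(|u||v|) = 73/sqrt(5429) = 0.990747
theta = acos(0.990747) = 7.8 degrees

7.8 degrees


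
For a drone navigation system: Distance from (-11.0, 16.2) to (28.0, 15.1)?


dx=39, dy=-1.1
d^2 = 39^2 + (-1.1)^2 = 1522.21
d = sqrt(1522.21) = 39.0155

39.0155


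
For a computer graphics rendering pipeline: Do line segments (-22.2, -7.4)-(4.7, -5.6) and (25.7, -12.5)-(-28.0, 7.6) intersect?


Cross products: d1=688.92, d2=51.57, d3=-223.41, d4=413.94
d1*d2 < 0 and d3*d4 < 0? no

No, they don't intersect


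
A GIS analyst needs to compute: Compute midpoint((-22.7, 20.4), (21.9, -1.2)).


M = (((-22.7)+21.9)/2, (20.4+(-1.2))/2)
= (-0.4, 9.6)

(-0.4, 9.6)


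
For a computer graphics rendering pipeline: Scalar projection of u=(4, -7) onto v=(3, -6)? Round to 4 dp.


u.v = 54, |v| = sqrt(45) = 6.7082
Scalar projection = u.v / |v| = 54 / sqrt(45) = 8.0498

8.0498


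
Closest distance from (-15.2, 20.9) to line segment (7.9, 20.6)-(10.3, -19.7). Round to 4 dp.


Project P onto AB: t = 0 (clamped to [0,1])
Closest point on segment: (7.9, 20.6)
Distance: 23.1019

23.1019


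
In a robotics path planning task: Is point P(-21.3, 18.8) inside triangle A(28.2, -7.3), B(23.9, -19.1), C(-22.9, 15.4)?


Cross products: AB x AP = -696.33, BC x BP = -214.32, CA x CP = 210.06
All same sign? no

No, outside


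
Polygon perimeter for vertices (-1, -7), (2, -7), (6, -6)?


Sides: (-1, -7)->(2, -7): sqrt(9) = 3, (2, -7)->(6, -6): sqrt(17) = 4.123106, (6, -6)->(-1, -7): sqrt(50) = 7.071068
Sum = 14.194174
Perimeter = 14.1942

14.1942


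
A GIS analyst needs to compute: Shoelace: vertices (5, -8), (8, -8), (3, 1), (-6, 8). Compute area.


Shoelace sum: (5*(-8) - 8*(-8)) + (8*1 - 3*(-8)) + (3*8 - (-6)*1) + ((-6)*(-8) - 5*8)
= 94
Area = |94|/2 = 47

47


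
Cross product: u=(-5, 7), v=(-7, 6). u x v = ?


u x v = u_x*v_y - u_y*v_x = (-5)*6 - 7*(-7)
= (-30) - (-49) = 19

19


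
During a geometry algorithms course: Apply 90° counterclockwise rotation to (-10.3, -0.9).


90° CCW: (x,y) -> (-y, x)
(-10.3,-0.9) -> (0.9, -10.3)

(0.9, -10.3)


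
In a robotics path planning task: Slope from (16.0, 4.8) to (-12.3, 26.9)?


slope = (y2-y1)/(x2-x1) = (26.9-4.8)/((-12.3)-16) = 22.1/(-28.3) = -0.7809

-0.7809


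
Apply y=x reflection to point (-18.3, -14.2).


Reflection over y=x: (x,y) -> (y,x)
(-18.3, -14.2) -> (-14.2, -18.3)

(-14.2, -18.3)


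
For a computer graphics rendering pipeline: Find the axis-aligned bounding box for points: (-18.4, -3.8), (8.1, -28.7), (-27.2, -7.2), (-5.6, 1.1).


x range: [-27.2, 8.1]
y range: [-28.7, 1.1]
Bounding box: (-27.2,-28.7) to (8.1,1.1)

(-27.2,-28.7) to (8.1,1.1)


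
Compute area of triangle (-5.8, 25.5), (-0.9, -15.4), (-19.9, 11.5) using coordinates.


Area = |x_A(y_B-y_C) + x_B(y_C-y_A) + x_C(y_A-y_B)|/2
= |156.02 + 12.6 + (-813.91)|/2
= 645.29/2 = 322.645

322.645


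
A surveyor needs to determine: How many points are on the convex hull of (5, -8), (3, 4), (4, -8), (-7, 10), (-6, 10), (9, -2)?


Convex hull vertices (CCW): (-7, 10), (4, -8), (5, -8), (9, -2), (3, 4), (-6, 10)
Count = 6

6


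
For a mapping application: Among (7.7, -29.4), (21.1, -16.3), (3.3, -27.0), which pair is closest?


d(P0,P1) = 18.7395, d(P0,P2) = 5.012, d(P1,P2) = 20.7685
Closest: P0 and P2

Closest pair: (7.7, -29.4) and (3.3, -27.0), distance = 5.012


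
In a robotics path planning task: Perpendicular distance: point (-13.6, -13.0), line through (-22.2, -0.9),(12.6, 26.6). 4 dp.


|cross product| = 657.58
|line direction| = sqrt(1967.29) = 44.3541
Distance = 657.58/sqrt(1967.29) = 14.8257

14.8257


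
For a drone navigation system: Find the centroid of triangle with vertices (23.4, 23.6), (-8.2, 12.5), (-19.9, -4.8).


Centroid = ((x_A+x_B+x_C)/3, (y_A+y_B+y_C)/3)
= ((23.4+(-8.2)+(-19.9))/3, (23.6+12.5+(-4.8))/3)
= (-1.5667, 10.4333)

(-1.5667, 10.4333)


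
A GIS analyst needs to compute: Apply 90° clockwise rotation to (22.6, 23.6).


90° CW: (x,y) -> (y, -x)
(22.6,23.6) -> (23.6, -22.6)

(23.6, -22.6)


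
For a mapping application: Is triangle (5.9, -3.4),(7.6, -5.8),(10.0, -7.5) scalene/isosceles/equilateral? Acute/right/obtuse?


Side lengths squared: AB^2=8.65, BC^2=8.65, CA^2=33.62
Sorted: [8.65, 8.65, 33.62]
By sides: Isosceles, By angles: Obtuse

Isosceles, Obtuse


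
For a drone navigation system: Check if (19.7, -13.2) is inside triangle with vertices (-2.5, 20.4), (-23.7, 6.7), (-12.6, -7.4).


Cross products: AB x AP = 1016.46, BC x BP = 391.05, CA x CP = -956.52
All same sign? no

No, outside


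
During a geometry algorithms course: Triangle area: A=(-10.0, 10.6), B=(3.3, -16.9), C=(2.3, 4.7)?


Area = |x_A(y_B-y_C) + x_B(y_C-y_A) + x_C(y_A-y_B)|/2
= |216 + (-19.47) + 63.25|/2
= 259.78/2 = 129.89

129.89


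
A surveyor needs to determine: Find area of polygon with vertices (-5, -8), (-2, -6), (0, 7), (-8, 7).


Shoelace sum: ((-5)*(-6) - (-2)*(-8)) + ((-2)*7 - 0*(-6)) + (0*7 - (-8)*7) + ((-8)*(-8) - (-5)*7)
= 155
Area = |155|/2 = 77.5

77.5


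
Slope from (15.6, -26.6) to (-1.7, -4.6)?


slope = (y2-y1)/(x2-x1) = ((-4.6)-(-26.6))/((-1.7)-15.6) = 22/(-17.3) = -1.2717

-1.2717


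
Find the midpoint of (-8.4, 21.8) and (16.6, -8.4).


M = (((-8.4)+16.6)/2, (21.8+(-8.4))/2)
= (4.1, 6.7)

(4.1, 6.7)


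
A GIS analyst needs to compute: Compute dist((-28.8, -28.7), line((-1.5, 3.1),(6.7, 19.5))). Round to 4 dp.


|cross product| = 186.96
|line direction| = sqrt(336.2) = 18.3358
Distance = 186.96/sqrt(336.2) = 10.1965

10.1965


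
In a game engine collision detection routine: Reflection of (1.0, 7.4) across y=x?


Reflection over y=x: (x,y) -> (y,x)
(1, 7.4) -> (7.4, 1)

(7.4, 1)


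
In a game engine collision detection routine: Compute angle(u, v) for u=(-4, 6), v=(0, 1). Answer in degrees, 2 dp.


u.v = 6, |u| = sqrt(52) = 7.2111, |v| = sqrt(1) = 1
cos(theta) = u.v/(|u||v|) = 6/sqrt(52) = 0.83205
theta = acos(0.83205) = 33.69 degrees

33.69 degrees


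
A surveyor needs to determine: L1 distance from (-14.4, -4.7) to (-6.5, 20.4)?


|(-14.4)-(-6.5)| + |(-4.7)-20.4| = 7.9 + 25.1 = 33

33


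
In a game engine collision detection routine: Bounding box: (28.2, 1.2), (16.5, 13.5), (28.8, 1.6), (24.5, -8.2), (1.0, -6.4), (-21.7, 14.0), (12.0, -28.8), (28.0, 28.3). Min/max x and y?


x range: [-21.7, 28.8]
y range: [-28.8, 28.3]
Bounding box: (-21.7,-28.8) to (28.8,28.3)

(-21.7,-28.8) to (28.8,28.3)


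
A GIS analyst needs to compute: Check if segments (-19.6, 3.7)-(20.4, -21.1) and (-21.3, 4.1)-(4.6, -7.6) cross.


Cross products: d1=9.53, d2=-164.79, d3=-26.16, d4=148.16
d1*d2 < 0 and d3*d4 < 0? yes

Yes, they intersect


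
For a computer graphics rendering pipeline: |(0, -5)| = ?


|u| = sqrt(0^2 + (-5)^2) = sqrt(25) = 5

5


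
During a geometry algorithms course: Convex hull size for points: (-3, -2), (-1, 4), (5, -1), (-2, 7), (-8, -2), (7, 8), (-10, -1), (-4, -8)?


Convex hull vertices (CCW): (-10, -1), (-4, -8), (5, -1), (7, 8), (-2, 7)
Count = 5

5


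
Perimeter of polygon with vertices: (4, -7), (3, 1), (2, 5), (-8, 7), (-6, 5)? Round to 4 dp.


Sides: (4, -7)->(3, 1): sqrt(65) = 8.062258, (3, 1)->(2, 5): sqrt(17) = 4.123106, (2, 5)->(-8, 7): sqrt(104) = 10.198039, (-8, 7)->(-6, 5): sqrt(8) = 2.828427, (-6, 5)->(4, -7): sqrt(244) = 15.620499
Sum = 40.832329
Perimeter = 40.8323

40.8323


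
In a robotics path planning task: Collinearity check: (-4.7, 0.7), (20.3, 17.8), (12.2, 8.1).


Cross product: (20.3-(-4.7))*(8.1-0.7) - (17.8-0.7)*(12.2-(-4.7))
= -103.99

No, not collinear


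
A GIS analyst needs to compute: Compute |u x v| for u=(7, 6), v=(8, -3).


|u x v| = |7*(-3) - 6*8|
= |(-21) - 48| = 69

69


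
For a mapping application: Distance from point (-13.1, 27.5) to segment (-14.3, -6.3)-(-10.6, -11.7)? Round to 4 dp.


Project P onto AB: t = 0 (clamped to [0,1])
Closest point on segment: (-14.3, -6.3)
Distance: 33.8213

33.8213


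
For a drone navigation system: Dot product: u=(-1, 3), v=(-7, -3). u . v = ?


u . v = u_x*v_x + u_y*v_y = (-1)*(-7) + 3*(-3)
= 7 + (-9) = -2

-2


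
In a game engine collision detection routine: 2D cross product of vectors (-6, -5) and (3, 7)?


u x v = u_x*v_y - u_y*v_x = (-6)*7 - (-5)*3
= (-42) - (-15) = -27

-27


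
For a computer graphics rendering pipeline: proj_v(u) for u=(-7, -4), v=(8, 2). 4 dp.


u.v = -64, |v| = sqrt(68) = 8.2462
Scalar projection = u.v / |v| = -64 / sqrt(68) = -7.7611

-7.7611


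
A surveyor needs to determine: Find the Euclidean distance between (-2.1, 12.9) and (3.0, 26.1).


dx=5.1, dy=13.2
d^2 = 5.1^2 + 13.2^2 = 200.25
d = sqrt(200.25) = 14.151

14.151


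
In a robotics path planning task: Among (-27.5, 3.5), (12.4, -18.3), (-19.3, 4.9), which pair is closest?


d(P0,P1) = 45.467, d(P0,P2) = 8.3187, d(P1,P2) = 39.2827
Closest: P0 and P2

Closest pair: (-27.5, 3.5) and (-19.3, 4.9), distance = 8.3187


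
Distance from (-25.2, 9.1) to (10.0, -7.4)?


dx=35.2, dy=-16.5
d^2 = 35.2^2 + (-16.5)^2 = 1511.29
d = sqrt(1511.29) = 38.8753

38.8753


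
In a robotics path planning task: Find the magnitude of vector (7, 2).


|u| = sqrt(7^2 + 2^2) = sqrt(53) = 7.2801

7.2801


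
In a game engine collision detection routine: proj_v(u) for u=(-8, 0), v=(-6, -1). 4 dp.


u.v = 48, |v| = sqrt(37) = 6.0828
Scalar projection = u.v / |v| = 48 / sqrt(37) = 7.8912

7.8912


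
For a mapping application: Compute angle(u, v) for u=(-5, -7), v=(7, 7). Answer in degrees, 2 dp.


u.v = -84, |u| = sqrt(74) = 8.6023, |v| = sqrt(98) = 9.8995
cos(theta) = u.v/(|u||v|) = -84/sqrt(7252) = -0.986394
theta = acos(-0.986394) = 170.54 degrees

170.54 degrees


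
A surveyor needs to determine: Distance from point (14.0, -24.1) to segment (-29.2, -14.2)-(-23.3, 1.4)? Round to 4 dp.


Project P onto AB: t = 0.3611 (clamped to [0,1])
Closest point on segment: (-27.0697, -8.5672)
Distance: 43.9088

43.9088


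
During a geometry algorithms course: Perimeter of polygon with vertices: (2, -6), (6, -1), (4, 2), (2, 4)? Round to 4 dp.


Sides: (2, -6)->(6, -1): sqrt(41) = 6.403124, (6, -1)->(4, 2): sqrt(13) = 3.605551, (4, 2)->(2, 4): sqrt(8) = 2.828427, (2, 4)->(2, -6): sqrt(100) = 10
Sum = 22.837102
Perimeter = 22.8371

22.8371


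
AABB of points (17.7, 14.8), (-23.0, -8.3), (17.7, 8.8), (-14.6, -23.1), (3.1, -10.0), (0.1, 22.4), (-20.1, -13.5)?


x range: [-23, 17.7]
y range: [-23.1, 22.4]
Bounding box: (-23,-23.1) to (17.7,22.4)

(-23,-23.1) to (17.7,22.4)


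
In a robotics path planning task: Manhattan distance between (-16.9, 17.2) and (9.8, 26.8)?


|(-16.9)-9.8| + |17.2-26.8| = 26.7 + 9.6 = 36.3

36.3


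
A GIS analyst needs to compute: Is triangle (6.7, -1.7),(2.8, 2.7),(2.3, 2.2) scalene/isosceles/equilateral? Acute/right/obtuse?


Side lengths squared: AB^2=34.57, BC^2=0.5, CA^2=34.57
Sorted: [0.5, 34.57, 34.57]
By sides: Isosceles, By angles: Acute

Isosceles, Acute


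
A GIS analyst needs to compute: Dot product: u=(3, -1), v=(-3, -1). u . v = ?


u . v = u_x*v_x + u_y*v_y = 3*(-3) + (-1)*(-1)
= (-9) + 1 = -8

-8


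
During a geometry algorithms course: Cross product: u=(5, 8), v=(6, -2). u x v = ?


u x v = u_x*v_y - u_y*v_x = 5*(-2) - 8*6
= (-10) - 48 = -58

-58


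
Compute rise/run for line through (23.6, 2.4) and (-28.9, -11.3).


slope = (y2-y1)/(x2-x1) = ((-11.3)-2.4)/((-28.9)-23.6) = (-13.7)/(-52.5) = 0.261

0.261


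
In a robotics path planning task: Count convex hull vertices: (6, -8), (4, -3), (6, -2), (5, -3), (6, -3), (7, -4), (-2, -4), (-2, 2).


Convex hull vertices (CCW): (-2, -4), (6, -8), (7, -4), (6, -2), (-2, 2)
Count = 5

5


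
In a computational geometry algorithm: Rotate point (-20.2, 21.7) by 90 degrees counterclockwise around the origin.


90° CCW: (x,y) -> (-y, x)
(-20.2,21.7) -> (-21.7, -20.2)

(-21.7, -20.2)


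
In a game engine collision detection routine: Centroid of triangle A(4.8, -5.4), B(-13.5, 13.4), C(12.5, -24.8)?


Centroid = ((x_A+x_B+x_C)/3, (y_A+y_B+y_C)/3)
= ((4.8+(-13.5)+12.5)/3, ((-5.4)+13.4+(-24.8))/3)
= (1.2667, -5.6)

(1.2667, -5.6)


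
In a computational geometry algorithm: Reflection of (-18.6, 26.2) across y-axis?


Reflection over y-axis: (x,y) -> (-x,y)
(-18.6, 26.2) -> (18.6, 26.2)

(18.6, 26.2)


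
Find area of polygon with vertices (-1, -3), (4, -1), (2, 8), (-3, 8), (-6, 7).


Shoelace sum: ((-1)*(-1) - 4*(-3)) + (4*8 - 2*(-1)) + (2*8 - (-3)*8) + ((-3)*7 - (-6)*8) + ((-6)*(-3) - (-1)*7)
= 139
Area = |139|/2 = 69.5

69.5


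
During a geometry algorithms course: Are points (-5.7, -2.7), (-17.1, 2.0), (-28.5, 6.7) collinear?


Cross product: ((-17.1)-(-5.7))*(6.7-(-2.7)) - (2-(-2.7))*((-28.5)-(-5.7))
= 0

Yes, collinear


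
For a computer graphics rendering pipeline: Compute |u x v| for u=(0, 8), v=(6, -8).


|u x v| = |0*(-8) - 8*6|
= |0 - 48| = 48

48


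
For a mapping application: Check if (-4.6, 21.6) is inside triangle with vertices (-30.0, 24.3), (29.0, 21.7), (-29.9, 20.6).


Cross products: AB x AP = -93.26, BC x BP = -31.07, CA x CP = -93.71
All same sign? yes

Yes, inside


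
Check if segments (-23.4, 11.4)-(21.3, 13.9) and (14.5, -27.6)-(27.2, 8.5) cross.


Cross products: d1=1863.49, d2=281.57, d3=-1838.05, d4=-256.13
d1*d2 < 0 and d3*d4 < 0? no

No, they don't intersect


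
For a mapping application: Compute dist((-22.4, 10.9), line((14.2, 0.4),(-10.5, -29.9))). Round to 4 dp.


|cross product| = 1368.33
|line direction| = sqrt(1528.18) = 39.0919
Distance = 1368.33/sqrt(1528.18) = 35.0029

35.0029


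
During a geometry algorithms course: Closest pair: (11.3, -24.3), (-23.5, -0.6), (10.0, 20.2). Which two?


d(P0,P1) = 42.1038, d(P0,P2) = 44.519, d(P1,P2) = 39.4321
Closest: P1 and P2

Closest pair: (-23.5, -0.6) and (10.0, 20.2), distance = 39.4321


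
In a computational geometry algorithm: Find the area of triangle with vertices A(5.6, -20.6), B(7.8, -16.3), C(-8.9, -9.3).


Area = |x_A(y_B-y_C) + x_B(y_C-y_A) + x_C(y_A-y_B)|/2
= |(-39.2) + 88.14 + 38.27|/2
= 87.21/2 = 43.605

43.605


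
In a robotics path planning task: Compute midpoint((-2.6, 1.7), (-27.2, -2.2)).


M = (((-2.6)+(-27.2))/2, (1.7+(-2.2))/2)
= (-14.9, -0.25)

(-14.9, -0.25)


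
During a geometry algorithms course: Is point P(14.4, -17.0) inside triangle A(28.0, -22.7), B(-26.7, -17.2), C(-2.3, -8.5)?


Cross products: AB x AP = -236.99, BC x BP = -352.69, CA x CP = -20.41
All same sign? yes

Yes, inside


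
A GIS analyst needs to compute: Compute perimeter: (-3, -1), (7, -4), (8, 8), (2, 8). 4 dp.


Sides: (-3, -1)->(7, -4): sqrt(109) = 10.440307, (7, -4)->(8, 8): sqrt(145) = 12.041595, (8, 8)->(2, 8): sqrt(36) = 6, (2, 8)->(-3, -1): sqrt(106) = 10.29563
Sum = 38.777532
Perimeter = 38.7775

38.7775


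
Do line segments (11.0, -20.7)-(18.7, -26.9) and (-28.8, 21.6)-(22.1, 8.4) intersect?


Cross products: d1=-1627.71, d2=-1841.65, d3=78.95, d4=292.89
d1*d2 < 0 and d3*d4 < 0? no

No, they don't intersect


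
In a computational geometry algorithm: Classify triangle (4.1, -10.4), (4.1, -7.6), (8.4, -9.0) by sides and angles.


Side lengths squared: AB^2=7.84, BC^2=20.45, CA^2=20.45
Sorted: [7.84, 20.45, 20.45]
By sides: Isosceles, By angles: Acute

Isosceles, Acute


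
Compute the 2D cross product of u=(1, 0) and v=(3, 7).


u x v = u_x*v_y - u_y*v_x = 1*7 - 0*3
= 7 - 0 = 7

7


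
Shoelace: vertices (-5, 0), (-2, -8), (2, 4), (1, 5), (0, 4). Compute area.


Shoelace sum: ((-5)*(-8) - (-2)*0) + ((-2)*4 - 2*(-8)) + (2*5 - 1*4) + (1*4 - 0*5) + (0*0 - (-5)*4)
= 78
Area = |78|/2 = 39

39


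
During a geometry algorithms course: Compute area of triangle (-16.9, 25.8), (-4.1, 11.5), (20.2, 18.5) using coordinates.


Area = |x_A(y_B-y_C) + x_B(y_C-y_A) + x_C(y_A-y_B)|/2
= |118.3 + 29.93 + 288.86|/2
= 437.09/2 = 218.545

218.545


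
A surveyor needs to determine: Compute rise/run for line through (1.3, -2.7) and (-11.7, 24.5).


slope = (y2-y1)/(x2-x1) = (24.5-(-2.7))/((-11.7)-1.3) = 27.2/(-13) = -2.0923

-2.0923


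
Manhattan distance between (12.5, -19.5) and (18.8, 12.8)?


|12.5-18.8| + |(-19.5)-12.8| = 6.3 + 32.3 = 38.6

38.6


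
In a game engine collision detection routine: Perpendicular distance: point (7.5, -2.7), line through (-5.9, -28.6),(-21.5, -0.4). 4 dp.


|cross product| = 781.92
|line direction| = sqrt(1038.6) = 32.2273
Distance = 781.92/sqrt(1038.6) = 24.2626

24.2626


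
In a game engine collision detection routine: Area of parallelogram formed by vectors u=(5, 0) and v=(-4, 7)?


|u x v| = |5*7 - 0*(-4)|
= |35 - 0| = 35

35


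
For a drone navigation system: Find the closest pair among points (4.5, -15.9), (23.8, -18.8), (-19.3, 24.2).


d(P0,P1) = 19.5167, d(P0,P2) = 46.631, d(P1,P2) = 60.8819
Closest: P0 and P1

Closest pair: (4.5, -15.9) and (23.8, -18.8), distance = 19.5167


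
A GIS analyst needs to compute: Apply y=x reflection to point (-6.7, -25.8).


Reflection over y=x: (x,y) -> (y,x)
(-6.7, -25.8) -> (-25.8, -6.7)

(-25.8, -6.7)


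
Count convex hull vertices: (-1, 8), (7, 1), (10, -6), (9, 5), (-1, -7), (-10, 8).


Convex hull vertices (CCW): (-10, 8), (-1, -7), (10, -6), (9, 5), (-1, 8)
Count = 5

5


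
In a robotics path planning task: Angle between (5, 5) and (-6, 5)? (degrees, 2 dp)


u.v = -5, |u| = sqrt(50) = 7.0711, |v| = sqrt(61) = 7.8102
cos(theta) = u.v/(|u||v|) = -5/sqrt(3050) = -0.090536
theta = acos(-0.090536) = 95.19 degrees

95.19 degrees


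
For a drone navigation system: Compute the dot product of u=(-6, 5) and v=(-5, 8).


u . v = u_x*v_x + u_y*v_y = (-6)*(-5) + 5*8
= 30 + 40 = 70

70


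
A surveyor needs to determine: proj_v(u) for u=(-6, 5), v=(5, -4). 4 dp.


u.v = -50, |v| = sqrt(41) = 6.4031
Scalar projection = u.v / |v| = -50 / sqrt(41) = -7.8087

-7.8087


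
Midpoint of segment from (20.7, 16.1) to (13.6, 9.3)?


M = ((20.7+13.6)/2, (16.1+9.3)/2)
= (17.15, 12.7)

(17.15, 12.7)


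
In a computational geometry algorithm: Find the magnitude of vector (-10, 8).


|u| = sqrt((-10)^2 + 8^2) = sqrt(164) = 12.8062

12.8062


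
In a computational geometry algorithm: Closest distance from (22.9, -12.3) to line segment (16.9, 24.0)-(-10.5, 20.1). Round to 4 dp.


Project P onto AB: t = 0 (clamped to [0,1])
Closest point on segment: (16.9, 24)
Distance: 36.7925

36.7925


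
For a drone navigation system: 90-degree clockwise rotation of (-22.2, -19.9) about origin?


90° CW: (x,y) -> (y, -x)
(-22.2,-19.9) -> (-19.9, 22.2)

(-19.9, 22.2)


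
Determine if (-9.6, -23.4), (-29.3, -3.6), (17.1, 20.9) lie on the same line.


Cross product: ((-29.3)-(-9.6))*(20.9-(-23.4)) - ((-3.6)-(-23.4))*(17.1-(-9.6))
= -1401.37

No, not collinear


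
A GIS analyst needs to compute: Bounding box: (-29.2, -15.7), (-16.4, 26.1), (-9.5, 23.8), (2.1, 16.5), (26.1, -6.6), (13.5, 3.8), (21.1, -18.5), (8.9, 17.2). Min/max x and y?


x range: [-29.2, 26.1]
y range: [-18.5, 26.1]
Bounding box: (-29.2,-18.5) to (26.1,26.1)

(-29.2,-18.5) to (26.1,26.1)


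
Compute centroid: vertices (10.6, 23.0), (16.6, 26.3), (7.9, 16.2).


Centroid = ((x_A+x_B+x_C)/3, (y_A+y_B+y_C)/3)
= ((10.6+16.6+7.9)/3, (23+26.3+16.2)/3)
= (11.7, 21.8333)

(11.7, 21.8333)


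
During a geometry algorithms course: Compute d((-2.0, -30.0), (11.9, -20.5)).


dx=13.9, dy=9.5
d^2 = 13.9^2 + 9.5^2 = 283.46
d = sqrt(283.46) = 16.8363

16.8363


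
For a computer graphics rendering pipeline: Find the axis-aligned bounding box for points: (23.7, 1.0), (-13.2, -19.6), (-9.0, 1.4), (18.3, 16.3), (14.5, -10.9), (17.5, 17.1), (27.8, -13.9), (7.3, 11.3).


x range: [-13.2, 27.8]
y range: [-19.6, 17.1]
Bounding box: (-13.2,-19.6) to (27.8,17.1)

(-13.2,-19.6) to (27.8,17.1)


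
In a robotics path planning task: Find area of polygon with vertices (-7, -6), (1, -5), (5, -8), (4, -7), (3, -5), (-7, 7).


Shoelace sum: ((-7)*(-5) - 1*(-6)) + (1*(-8) - 5*(-5)) + (5*(-7) - 4*(-8)) + (4*(-5) - 3*(-7)) + (3*7 - (-7)*(-5)) + ((-7)*(-6) - (-7)*7)
= 133
Area = |133|/2 = 66.5

66.5


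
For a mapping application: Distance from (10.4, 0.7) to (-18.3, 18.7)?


dx=-28.7, dy=18
d^2 = (-28.7)^2 + 18^2 = 1147.69
d = sqrt(1147.69) = 33.8776

33.8776


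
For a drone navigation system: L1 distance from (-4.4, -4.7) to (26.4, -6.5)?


|(-4.4)-26.4| + |(-4.7)-(-6.5)| = 30.8 + 1.8 = 32.6

32.6


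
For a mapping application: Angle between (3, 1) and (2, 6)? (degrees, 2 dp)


u.v = 12, |u| = sqrt(10) = 3.1623, |v| = sqrt(40) = 6.3246
cos(theta) = u.v/(|u||v|) = 12/sqrt(400) = 0.6
theta = acos(0.6) = 53.13 degrees

53.13 degrees


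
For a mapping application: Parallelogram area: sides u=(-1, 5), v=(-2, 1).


|u x v| = |(-1)*1 - 5*(-2)|
= |(-1) - (-10)| = 9

9


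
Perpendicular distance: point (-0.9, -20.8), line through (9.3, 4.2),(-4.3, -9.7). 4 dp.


|cross product| = 198.22
|line direction| = sqrt(378.17) = 19.4466
Distance = 198.22/sqrt(378.17) = 10.193

10.193


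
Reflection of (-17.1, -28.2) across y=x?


Reflection over y=x: (x,y) -> (y,x)
(-17.1, -28.2) -> (-28.2, -17.1)

(-28.2, -17.1)


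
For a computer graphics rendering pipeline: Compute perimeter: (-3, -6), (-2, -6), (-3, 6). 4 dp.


Sides: (-3, -6)->(-2, -6): sqrt(1) = 1, (-2, -6)->(-3, 6): sqrt(145) = 12.041595, (-3, 6)->(-3, -6): sqrt(144) = 12
Sum = 25.041595
Perimeter = 25.0416

25.0416


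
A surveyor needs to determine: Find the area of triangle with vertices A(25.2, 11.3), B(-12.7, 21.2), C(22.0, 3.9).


Area = |x_A(y_B-y_C) + x_B(y_C-y_A) + x_C(y_A-y_B)|/2
= |435.96 + 93.98 + (-217.8)|/2
= 312.14/2 = 156.07

156.07


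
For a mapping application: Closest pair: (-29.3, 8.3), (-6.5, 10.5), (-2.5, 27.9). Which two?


d(P0,P1) = 22.9059, d(P0,P2) = 33.2024, d(P1,P2) = 17.8539
Closest: P1 and P2

Closest pair: (-6.5, 10.5) and (-2.5, 27.9), distance = 17.8539


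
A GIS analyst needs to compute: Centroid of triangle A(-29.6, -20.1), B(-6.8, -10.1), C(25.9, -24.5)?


Centroid = ((x_A+x_B+x_C)/3, (y_A+y_B+y_C)/3)
= (((-29.6)+(-6.8)+25.9)/3, ((-20.1)+(-10.1)+(-24.5))/3)
= (-3.5, -18.2333)

(-3.5, -18.2333)


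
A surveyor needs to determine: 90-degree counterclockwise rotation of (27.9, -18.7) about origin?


90° CCW: (x,y) -> (-y, x)
(27.9,-18.7) -> (18.7, 27.9)

(18.7, 27.9)


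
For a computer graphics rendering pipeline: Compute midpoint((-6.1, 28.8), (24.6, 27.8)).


M = (((-6.1)+24.6)/2, (28.8+27.8)/2)
= (9.25, 28.3)

(9.25, 28.3)


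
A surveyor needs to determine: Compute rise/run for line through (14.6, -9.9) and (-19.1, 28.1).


slope = (y2-y1)/(x2-x1) = (28.1-(-9.9))/((-19.1)-14.6) = 38/(-33.7) = -1.1276

-1.1276


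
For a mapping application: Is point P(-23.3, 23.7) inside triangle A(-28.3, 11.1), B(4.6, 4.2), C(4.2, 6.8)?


Cross products: AB x AP = 449.04, BC x BP = 64.74, CA x CP = -431
All same sign? no

No, outside


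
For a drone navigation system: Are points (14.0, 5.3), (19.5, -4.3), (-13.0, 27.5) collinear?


Cross product: (19.5-14)*(27.5-5.3) - ((-4.3)-5.3)*((-13)-14)
= -137.1

No, not collinear


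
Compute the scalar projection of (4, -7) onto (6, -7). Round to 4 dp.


u.v = 73, |v| = sqrt(85) = 9.2195
Scalar projection = u.v / |v| = 73 / sqrt(85) = 7.918

7.918


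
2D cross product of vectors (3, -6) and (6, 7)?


u x v = u_x*v_y - u_y*v_x = 3*7 - (-6)*6
= 21 - (-36) = 57

57


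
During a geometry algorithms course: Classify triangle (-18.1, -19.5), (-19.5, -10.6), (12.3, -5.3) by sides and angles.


Side lengths squared: AB^2=81.17, BC^2=1039.33, CA^2=1125.8
Sorted: [81.17, 1039.33, 1125.8]
By sides: Scalene, By angles: Obtuse

Scalene, Obtuse


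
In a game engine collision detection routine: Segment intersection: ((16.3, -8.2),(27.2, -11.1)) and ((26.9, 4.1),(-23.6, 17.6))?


Cross products: d1=764.25, d2=763.55, d3=164.81, d4=165.51
d1*d2 < 0 and d3*d4 < 0? no

No, they don't intersect


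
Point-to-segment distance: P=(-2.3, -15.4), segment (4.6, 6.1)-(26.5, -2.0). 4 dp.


Project P onto AB: t = 0.0423 (clamped to [0,1])
Closest point on segment: (5.5255, 5.7577)
Distance: 22.5585

22.5585


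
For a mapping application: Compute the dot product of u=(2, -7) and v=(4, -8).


u . v = u_x*v_x + u_y*v_y = 2*4 + (-7)*(-8)
= 8 + 56 = 64

64


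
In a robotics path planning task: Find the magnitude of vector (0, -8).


|u| = sqrt(0^2 + (-8)^2) = sqrt(64) = 8

8


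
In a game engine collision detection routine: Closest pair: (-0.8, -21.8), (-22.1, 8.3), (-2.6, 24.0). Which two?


d(P0,P1) = 36.8741, d(P0,P2) = 45.8354, d(P1,P2) = 25.0348
Closest: P1 and P2

Closest pair: (-22.1, 8.3) and (-2.6, 24.0), distance = 25.0348


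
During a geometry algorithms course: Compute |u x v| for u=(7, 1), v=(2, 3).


|u x v| = |7*3 - 1*2|
= |21 - 2| = 19

19


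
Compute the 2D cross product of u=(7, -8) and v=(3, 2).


u x v = u_x*v_y - u_y*v_x = 7*2 - (-8)*3
= 14 - (-24) = 38

38


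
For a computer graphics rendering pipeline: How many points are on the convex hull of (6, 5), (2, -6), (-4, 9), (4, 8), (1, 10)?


Convex hull vertices (CCW): (-4, 9), (2, -6), (6, 5), (4, 8), (1, 10)
Count = 5

5


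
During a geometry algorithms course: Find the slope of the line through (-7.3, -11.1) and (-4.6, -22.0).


slope = (y2-y1)/(x2-x1) = ((-22)-(-11.1))/((-4.6)-(-7.3)) = (-10.9)/2.7 = -4.037

-4.037


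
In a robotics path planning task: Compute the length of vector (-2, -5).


|u| = sqrt((-2)^2 + (-5)^2) = sqrt(29) = 5.3852

5.3852


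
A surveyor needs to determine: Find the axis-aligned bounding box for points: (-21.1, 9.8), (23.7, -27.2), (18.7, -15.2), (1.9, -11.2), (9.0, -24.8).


x range: [-21.1, 23.7]
y range: [-27.2, 9.8]
Bounding box: (-21.1,-27.2) to (23.7,9.8)

(-21.1,-27.2) to (23.7,9.8)


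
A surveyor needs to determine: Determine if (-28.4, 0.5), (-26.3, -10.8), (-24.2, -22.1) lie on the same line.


Cross product: ((-26.3)-(-28.4))*((-22.1)-0.5) - ((-10.8)-0.5)*((-24.2)-(-28.4))
= 0

Yes, collinear


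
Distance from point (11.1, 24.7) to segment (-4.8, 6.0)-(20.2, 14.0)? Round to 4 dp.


Project P onto AB: t = 0.794 (clamped to [0,1])
Closest point on segment: (15.0512, 12.3524)
Distance: 12.9644

12.9644


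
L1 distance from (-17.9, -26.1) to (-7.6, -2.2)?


|(-17.9)-(-7.6)| + |(-26.1)-(-2.2)| = 10.3 + 23.9 = 34.2

34.2


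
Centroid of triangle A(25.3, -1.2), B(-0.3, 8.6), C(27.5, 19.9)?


Centroid = ((x_A+x_B+x_C)/3, (y_A+y_B+y_C)/3)
= ((25.3+(-0.3)+27.5)/3, ((-1.2)+8.6+19.9)/3)
= (17.5, 9.1)

(17.5, 9.1)


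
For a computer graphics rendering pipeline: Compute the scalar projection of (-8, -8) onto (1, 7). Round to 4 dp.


u.v = -64, |v| = sqrt(50) = 7.0711
Scalar projection = u.v / |v| = -64 / sqrt(50) = -9.051

-9.051


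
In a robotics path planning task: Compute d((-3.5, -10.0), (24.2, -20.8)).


dx=27.7, dy=-10.8
d^2 = 27.7^2 + (-10.8)^2 = 883.93
d = sqrt(883.93) = 29.731

29.731


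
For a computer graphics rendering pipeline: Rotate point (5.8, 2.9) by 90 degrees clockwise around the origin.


90° CW: (x,y) -> (y, -x)
(5.8,2.9) -> (2.9, -5.8)

(2.9, -5.8)


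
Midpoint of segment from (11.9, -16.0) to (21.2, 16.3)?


M = ((11.9+21.2)/2, ((-16)+16.3)/2)
= (16.55, 0.15)

(16.55, 0.15)


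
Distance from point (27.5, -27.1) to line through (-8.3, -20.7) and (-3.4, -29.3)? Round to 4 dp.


|cross product| = 276.52
|line direction| = sqrt(97.97) = 9.898
Distance = 276.52/sqrt(97.97) = 27.937

27.937


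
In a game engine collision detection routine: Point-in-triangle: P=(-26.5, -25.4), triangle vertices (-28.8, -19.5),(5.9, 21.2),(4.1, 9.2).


Cross products: AB x AP = -298.34, BC x BP = -304.92, CA x CP = 260.12
All same sign? no

No, outside


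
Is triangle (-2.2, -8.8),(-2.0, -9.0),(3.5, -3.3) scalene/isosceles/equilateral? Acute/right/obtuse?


Side lengths squared: AB^2=0.08, BC^2=62.74, CA^2=62.74
Sorted: [0.08, 62.74, 62.74]
By sides: Isosceles, By angles: Acute

Isosceles, Acute


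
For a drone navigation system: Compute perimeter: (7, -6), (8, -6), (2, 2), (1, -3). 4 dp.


Sides: (7, -6)->(8, -6): sqrt(1) = 1, (8, -6)->(2, 2): sqrt(100) = 10, (2, 2)->(1, -3): sqrt(26) = 5.09902, (1, -3)->(7, -6): sqrt(45) = 6.708204
Sum = 22.807224
Perimeter = 22.8072

22.8072


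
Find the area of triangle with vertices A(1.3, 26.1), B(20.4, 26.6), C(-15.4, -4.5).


Area = |x_A(y_B-y_C) + x_B(y_C-y_A) + x_C(y_A-y_B)|/2
= |40.43 + (-624.24) + 7.7|/2
= 576.11/2 = 288.055

288.055


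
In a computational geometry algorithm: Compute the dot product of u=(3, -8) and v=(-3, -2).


u . v = u_x*v_x + u_y*v_y = 3*(-3) + (-8)*(-2)
= (-9) + 16 = 7

7


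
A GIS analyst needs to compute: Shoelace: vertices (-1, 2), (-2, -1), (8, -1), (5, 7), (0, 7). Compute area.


Shoelace sum: ((-1)*(-1) - (-2)*2) + ((-2)*(-1) - 8*(-1)) + (8*7 - 5*(-1)) + (5*7 - 0*7) + (0*2 - (-1)*7)
= 118
Area = |118|/2 = 59

59


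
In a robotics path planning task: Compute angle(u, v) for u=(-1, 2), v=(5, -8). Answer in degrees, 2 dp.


u.v = -21, |u| = sqrt(5) = 2.2361, |v| = sqrt(89) = 9.434
cos(theta) = u.v/(|u||v|) = -21/sqrt(445) = -0.995495
theta = acos(-0.995495) = 174.56 degrees

174.56 degrees


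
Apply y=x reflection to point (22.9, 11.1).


Reflection over y=x: (x,y) -> (y,x)
(22.9, 11.1) -> (11.1, 22.9)

(11.1, 22.9)


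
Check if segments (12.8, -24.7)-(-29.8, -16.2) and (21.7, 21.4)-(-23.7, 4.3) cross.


Cross products: d1=1940.75, d2=826.39, d3=-2039.51, d4=-925.15
d1*d2 < 0 and d3*d4 < 0? no

No, they don't intersect


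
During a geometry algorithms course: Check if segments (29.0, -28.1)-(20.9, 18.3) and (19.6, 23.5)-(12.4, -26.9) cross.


Cross products: d1=845.28, d2=102.96, d3=18.2, d4=760.52
d1*d2 < 0 and d3*d4 < 0? no

No, they don't intersect


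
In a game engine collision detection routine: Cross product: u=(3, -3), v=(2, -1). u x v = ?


u x v = u_x*v_y - u_y*v_x = 3*(-1) - (-3)*2
= (-3) - (-6) = 3

3


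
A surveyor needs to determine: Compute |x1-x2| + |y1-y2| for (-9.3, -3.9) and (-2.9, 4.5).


|(-9.3)-(-2.9)| + |(-3.9)-4.5| = 6.4 + 8.4 = 14.8

14.8


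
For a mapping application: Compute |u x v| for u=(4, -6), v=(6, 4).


|u x v| = |4*4 - (-6)*6|
= |16 - (-36)| = 52

52


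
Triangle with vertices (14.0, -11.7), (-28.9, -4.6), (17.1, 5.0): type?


Side lengths squared: AB^2=1890.82, BC^2=2208.16, CA^2=288.5
Sorted: [288.5, 1890.82, 2208.16]
By sides: Scalene, By angles: Obtuse

Scalene, Obtuse


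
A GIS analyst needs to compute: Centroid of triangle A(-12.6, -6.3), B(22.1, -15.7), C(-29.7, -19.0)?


Centroid = ((x_A+x_B+x_C)/3, (y_A+y_B+y_C)/3)
= (((-12.6)+22.1+(-29.7))/3, ((-6.3)+(-15.7)+(-19))/3)
= (-6.7333, -13.6667)

(-6.7333, -13.6667)


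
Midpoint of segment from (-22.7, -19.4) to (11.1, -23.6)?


M = (((-22.7)+11.1)/2, ((-19.4)+(-23.6))/2)
= (-5.8, -21.5)

(-5.8, -21.5)


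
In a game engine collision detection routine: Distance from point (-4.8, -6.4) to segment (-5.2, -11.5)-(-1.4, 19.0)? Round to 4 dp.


Project P onto AB: t = 0.1663 (clamped to [0,1])
Closest point on segment: (-4.5682, -6.4289)
Distance: 0.2336

0.2336


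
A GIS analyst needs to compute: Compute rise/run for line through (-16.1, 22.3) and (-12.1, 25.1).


slope = (y2-y1)/(x2-x1) = (25.1-22.3)/((-12.1)-(-16.1)) = 2.8/4 = 0.7

0.7


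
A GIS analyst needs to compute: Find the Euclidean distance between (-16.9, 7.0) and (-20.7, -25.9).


dx=-3.8, dy=-32.9
d^2 = (-3.8)^2 + (-32.9)^2 = 1096.85
d = sqrt(1096.85) = 33.1187

33.1187


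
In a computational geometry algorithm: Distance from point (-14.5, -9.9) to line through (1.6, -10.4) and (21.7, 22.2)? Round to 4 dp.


|cross product| = 534.91
|line direction| = sqrt(1466.77) = 38.2984
Distance = 534.91/sqrt(1466.77) = 13.9669

13.9669


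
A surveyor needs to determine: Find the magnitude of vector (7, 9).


|u| = sqrt(7^2 + 9^2) = sqrt(130) = 11.4018

11.4018


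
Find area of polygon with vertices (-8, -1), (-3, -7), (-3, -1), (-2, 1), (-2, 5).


Shoelace sum: ((-8)*(-7) - (-3)*(-1)) + ((-3)*(-1) - (-3)*(-7)) + ((-3)*1 - (-2)*(-1)) + ((-2)*5 - (-2)*1) + ((-2)*(-1) - (-8)*5)
= 64
Area = |64|/2 = 32

32


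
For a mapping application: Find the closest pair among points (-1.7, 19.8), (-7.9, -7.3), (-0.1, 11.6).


d(P0,P1) = 27.8002, d(P0,P2) = 8.3546, d(P1,P2) = 20.4463
Closest: P0 and P2

Closest pair: (-1.7, 19.8) and (-0.1, 11.6), distance = 8.3546


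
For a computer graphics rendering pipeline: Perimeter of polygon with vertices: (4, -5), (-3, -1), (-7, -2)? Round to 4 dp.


Sides: (4, -5)->(-3, -1): sqrt(65) = 8.062258, (-3, -1)->(-7, -2): sqrt(17) = 4.123106, (-7, -2)->(4, -5): sqrt(130) = 11.401754
Sum = 23.587118
Perimeter = 23.5871

23.5871


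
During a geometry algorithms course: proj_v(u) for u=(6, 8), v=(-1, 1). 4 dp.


u.v = 2, |v| = sqrt(2) = 1.4142
Scalar projection = u.v / |v| = 2 / sqrt(2) = 1.4142

1.4142


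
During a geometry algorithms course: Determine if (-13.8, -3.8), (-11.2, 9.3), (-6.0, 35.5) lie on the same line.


Cross product: ((-11.2)-(-13.8))*(35.5-(-3.8)) - (9.3-(-3.8))*((-6)-(-13.8))
= 0

Yes, collinear


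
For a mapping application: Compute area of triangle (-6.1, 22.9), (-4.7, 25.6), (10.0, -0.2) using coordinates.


Area = |x_A(y_B-y_C) + x_B(y_C-y_A) + x_C(y_A-y_B)|/2
= |(-157.38) + 108.57 + (-27)|/2
= 75.81/2 = 37.905

37.905


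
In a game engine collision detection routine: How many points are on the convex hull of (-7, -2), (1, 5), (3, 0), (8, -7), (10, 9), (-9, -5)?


Convex hull vertices (CCW): (-9, -5), (8, -7), (10, 9), (1, 5), (-7, -2)
Count = 5

5


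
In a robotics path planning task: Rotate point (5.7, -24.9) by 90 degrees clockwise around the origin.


90° CW: (x,y) -> (y, -x)
(5.7,-24.9) -> (-24.9, -5.7)

(-24.9, -5.7)


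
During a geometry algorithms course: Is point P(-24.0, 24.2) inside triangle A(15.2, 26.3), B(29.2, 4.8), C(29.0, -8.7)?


Cross products: AB x AP = -872.2, BC x BP = -722.08, CA x CP = 1400.98
All same sign? no

No, outside


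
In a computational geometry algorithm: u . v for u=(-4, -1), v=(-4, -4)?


u . v = u_x*v_x + u_y*v_y = (-4)*(-4) + (-1)*(-4)
= 16 + 4 = 20

20


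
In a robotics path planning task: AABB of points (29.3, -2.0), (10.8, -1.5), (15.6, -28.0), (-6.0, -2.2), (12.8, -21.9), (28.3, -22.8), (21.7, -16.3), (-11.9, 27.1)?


x range: [-11.9, 29.3]
y range: [-28, 27.1]
Bounding box: (-11.9,-28) to (29.3,27.1)

(-11.9,-28) to (29.3,27.1)


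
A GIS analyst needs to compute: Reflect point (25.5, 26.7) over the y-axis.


Reflection over y-axis: (x,y) -> (-x,y)
(25.5, 26.7) -> (-25.5, 26.7)

(-25.5, 26.7)


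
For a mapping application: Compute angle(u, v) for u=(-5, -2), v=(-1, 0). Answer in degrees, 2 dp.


u.v = 5, |u| = sqrt(29) = 5.3852, |v| = sqrt(1) = 1
cos(theta) = u.v/(|u||v|) = 5/sqrt(29) = 0.928477
theta = acos(0.928477) = 21.8 degrees

21.8 degrees


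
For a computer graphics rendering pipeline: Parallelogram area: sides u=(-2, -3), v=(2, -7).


|u x v| = |(-2)*(-7) - (-3)*2|
= |14 - (-6)| = 20

20


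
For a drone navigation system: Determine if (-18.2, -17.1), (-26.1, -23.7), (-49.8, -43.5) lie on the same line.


Cross product: ((-26.1)-(-18.2))*((-43.5)-(-17.1)) - ((-23.7)-(-17.1))*((-49.8)-(-18.2))
= 0

Yes, collinear


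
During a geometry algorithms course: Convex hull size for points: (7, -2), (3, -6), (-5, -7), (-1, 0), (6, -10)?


Convex hull vertices (CCW): (-5, -7), (6, -10), (7, -2), (-1, 0)
Count = 4

4


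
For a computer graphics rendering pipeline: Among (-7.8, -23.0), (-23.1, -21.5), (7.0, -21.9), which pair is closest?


d(P0,P1) = 15.3734, d(P0,P2) = 14.8408, d(P1,P2) = 30.1027
Closest: P0 and P2

Closest pair: (-7.8, -23.0) and (7.0, -21.9), distance = 14.8408


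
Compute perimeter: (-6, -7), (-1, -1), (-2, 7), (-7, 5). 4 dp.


Sides: (-6, -7)->(-1, -1): sqrt(61) = 7.81025, (-1, -1)->(-2, 7): sqrt(65) = 8.062258, (-2, 7)->(-7, 5): sqrt(29) = 5.385165, (-7, 5)->(-6, -7): sqrt(145) = 12.041595
Sum = 33.299268
Perimeter = 33.2993

33.2993


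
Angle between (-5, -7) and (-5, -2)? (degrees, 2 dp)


u.v = 39, |u| = sqrt(74) = 8.6023, |v| = sqrt(29) = 5.3852
cos(theta) = u.v/(|u||v|) = 39/sqrt(2146) = 0.841879
theta = acos(0.841879) = 32.66 degrees

32.66 degrees


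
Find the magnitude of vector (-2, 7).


|u| = sqrt((-2)^2 + 7^2) = sqrt(53) = 7.2801

7.2801


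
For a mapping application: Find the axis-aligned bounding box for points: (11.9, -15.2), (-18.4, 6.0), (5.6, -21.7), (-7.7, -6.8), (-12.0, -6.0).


x range: [-18.4, 11.9]
y range: [-21.7, 6]
Bounding box: (-18.4,-21.7) to (11.9,6)

(-18.4,-21.7) to (11.9,6)


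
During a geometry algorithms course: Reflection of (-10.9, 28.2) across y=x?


Reflection over y=x: (x,y) -> (y,x)
(-10.9, 28.2) -> (28.2, -10.9)

(28.2, -10.9)


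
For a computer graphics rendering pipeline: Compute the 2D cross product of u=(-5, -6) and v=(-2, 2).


u x v = u_x*v_y - u_y*v_x = (-5)*2 - (-6)*(-2)
= (-10) - 12 = -22

-22


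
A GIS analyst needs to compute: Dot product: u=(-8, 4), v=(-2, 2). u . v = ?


u . v = u_x*v_x + u_y*v_y = (-8)*(-2) + 4*2
= 16 + 8 = 24

24


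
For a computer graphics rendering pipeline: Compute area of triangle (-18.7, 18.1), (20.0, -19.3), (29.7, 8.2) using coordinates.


Area = |x_A(y_B-y_C) + x_B(y_C-y_A) + x_C(y_A-y_B)|/2
= |514.25 + (-198) + 1110.78|/2
= 1427.03/2 = 713.515

713.515


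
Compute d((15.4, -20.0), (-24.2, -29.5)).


dx=-39.6, dy=-9.5
d^2 = (-39.6)^2 + (-9.5)^2 = 1658.41
d = sqrt(1658.41) = 40.7236

40.7236


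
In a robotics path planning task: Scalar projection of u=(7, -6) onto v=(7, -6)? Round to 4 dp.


u.v = 85, |v| = sqrt(85) = 9.2195
Scalar projection = u.v / |v| = 85 / sqrt(85) = 9.2195

9.2195


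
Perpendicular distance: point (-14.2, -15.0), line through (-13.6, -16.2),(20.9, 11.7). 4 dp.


|cross product| = 58.14
|line direction| = sqrt(1968.66) = 44.3696
Distance = 58.14/sqrt(1968.66) = 1.3104

1.3104


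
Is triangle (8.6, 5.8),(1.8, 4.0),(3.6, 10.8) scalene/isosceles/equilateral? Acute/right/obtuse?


Side lengths squared: AB^2=49.48, BC^2=49.48, CA^2=50
Sorted: [49.48, 49.48, 50]
By sides: Isosceles, By angles: Acute

Isosceles, Acute


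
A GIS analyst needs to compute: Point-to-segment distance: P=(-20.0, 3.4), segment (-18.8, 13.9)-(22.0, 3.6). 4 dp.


Project P onto AB: t = 0.0334 (clamped to [0,1])
Closest point on segment: (-17.4362, 13.5557)
Distance: 10.4743

10.4743


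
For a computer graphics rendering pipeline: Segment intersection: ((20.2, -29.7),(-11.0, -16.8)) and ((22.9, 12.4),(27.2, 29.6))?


Cross products: d1=-134.59, d2=457.52, d3=-1348.35, d4=-1940.46
d1*d2 < 0 and d3*d4 < 0? no

No, they don't intersect


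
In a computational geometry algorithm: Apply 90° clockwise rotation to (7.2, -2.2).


90° CW: (x,y) -> (y, -x)
(7.2,-2.2) -> (-2.2, -7.2)

(-2.2, -7.2)


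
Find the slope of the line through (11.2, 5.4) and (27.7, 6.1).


slope = (y2-y1)/(x2-x1) = (6.1-5.4)/(27.7-11.2) = 0.7/16.5 = 0.0424

0.0424
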